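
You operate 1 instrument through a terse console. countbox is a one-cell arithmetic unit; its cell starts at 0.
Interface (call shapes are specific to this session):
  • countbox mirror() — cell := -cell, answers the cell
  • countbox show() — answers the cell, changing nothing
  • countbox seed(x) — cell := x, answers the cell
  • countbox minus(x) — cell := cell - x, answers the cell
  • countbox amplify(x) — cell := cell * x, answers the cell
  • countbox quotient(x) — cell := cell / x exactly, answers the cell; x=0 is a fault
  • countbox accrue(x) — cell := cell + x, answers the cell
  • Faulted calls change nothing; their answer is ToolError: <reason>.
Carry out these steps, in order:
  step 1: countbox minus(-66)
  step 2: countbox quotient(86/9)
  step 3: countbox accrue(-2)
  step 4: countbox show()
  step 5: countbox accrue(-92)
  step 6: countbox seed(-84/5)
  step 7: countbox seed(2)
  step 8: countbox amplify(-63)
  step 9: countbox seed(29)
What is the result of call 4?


Answer: 211/43

Derivation:
// 1. countbox minus(x=-66) : 66
// 2. countbox quotient(x=86/9) : 297/43
// 3. countbox accrue(x=-2) : 211/43
// 4. countbox show() : 211/43
// 5. countbox accrue(x=-92) : -3745/43
// 6. countbox seed(x=-84/5) : -84/5
// 7. countbox seed(x=2) : 2
// 8. countbox amplify(x=-63) : -126
// 9. countbox seed(x=29) : 29


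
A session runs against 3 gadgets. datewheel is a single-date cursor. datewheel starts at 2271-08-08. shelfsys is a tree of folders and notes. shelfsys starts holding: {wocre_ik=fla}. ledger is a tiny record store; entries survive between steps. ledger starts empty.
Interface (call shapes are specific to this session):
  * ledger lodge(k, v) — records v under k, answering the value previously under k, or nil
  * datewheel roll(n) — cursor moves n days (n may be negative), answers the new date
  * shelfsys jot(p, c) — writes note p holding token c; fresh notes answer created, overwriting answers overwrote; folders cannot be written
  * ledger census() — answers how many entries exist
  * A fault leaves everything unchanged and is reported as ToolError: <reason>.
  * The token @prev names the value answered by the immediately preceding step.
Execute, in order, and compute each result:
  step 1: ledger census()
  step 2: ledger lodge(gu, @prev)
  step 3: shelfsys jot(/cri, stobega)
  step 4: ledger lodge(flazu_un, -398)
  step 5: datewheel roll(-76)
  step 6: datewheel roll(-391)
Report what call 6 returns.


$ ledger census
  0
$ ledger lodge k: gu v: @prev
  nil
$ shelfsys jot p: /cri c: stobega
  created
$ ledger lodge k: flazu_un v: -398
  nil
$ datewheel roll n: -76
  2271-05-24
$ datewheel roll n: -391
  2270-04-28

Answer: 2270-04-28


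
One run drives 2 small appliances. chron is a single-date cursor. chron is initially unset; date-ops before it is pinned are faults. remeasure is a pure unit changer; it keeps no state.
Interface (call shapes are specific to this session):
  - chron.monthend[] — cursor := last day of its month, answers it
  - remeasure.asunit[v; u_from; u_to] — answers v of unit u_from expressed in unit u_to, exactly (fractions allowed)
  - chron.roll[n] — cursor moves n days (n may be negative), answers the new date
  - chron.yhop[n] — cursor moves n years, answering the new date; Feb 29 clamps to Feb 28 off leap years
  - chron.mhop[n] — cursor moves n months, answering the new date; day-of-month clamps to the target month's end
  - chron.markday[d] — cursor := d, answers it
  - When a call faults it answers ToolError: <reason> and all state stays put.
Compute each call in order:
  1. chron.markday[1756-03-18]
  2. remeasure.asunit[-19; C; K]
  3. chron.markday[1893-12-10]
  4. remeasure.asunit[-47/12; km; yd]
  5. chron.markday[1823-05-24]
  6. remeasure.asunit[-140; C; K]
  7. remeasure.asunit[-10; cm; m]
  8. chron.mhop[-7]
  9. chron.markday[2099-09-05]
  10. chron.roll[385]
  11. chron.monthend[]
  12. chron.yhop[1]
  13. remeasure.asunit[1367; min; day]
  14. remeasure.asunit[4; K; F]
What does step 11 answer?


I try chron.markday on d=1756-03-18, yielding 1756-03-18.
Then remeasure.asunit on v=-19, u_from=C, u_to=K, which returns 5083/20.
I try chron.markday on d=1893-12-10, yielding 1893-12-10.
I call remeasure.asunit on v=-47/12, u_from=km, u_to=yd, → -14687500/3429.
I use chron.markday on d=1823-05-24, → 1823-05-24.
Invoking remeasure.asunit on v=-140, u_from=C, u_to=K: 2663/20.
I run remeasure.asunit on v=-10, u_from=cm, u_to=m, — result: -1/10.
I call chron.mhop on n=-7, which returns 1822-10-24.
I run chron.markday on d=2099-09-05, and get 2099-09-05.
Calling chron.roll on n=385, — result: 2100-09-25.
I run chron.monthend, and observe 2100-09-30.
Invoking chron.yhop on n=1, which returns 2101-09-30.
Next I call remeasure.asunit on v=1367, u_from=min, u_to=day, and observe 1367/1440.
Next I call remeasure.asunit on v=4, u_from=K, u_to=F: -45247/100.

Answer: 2100-09-30


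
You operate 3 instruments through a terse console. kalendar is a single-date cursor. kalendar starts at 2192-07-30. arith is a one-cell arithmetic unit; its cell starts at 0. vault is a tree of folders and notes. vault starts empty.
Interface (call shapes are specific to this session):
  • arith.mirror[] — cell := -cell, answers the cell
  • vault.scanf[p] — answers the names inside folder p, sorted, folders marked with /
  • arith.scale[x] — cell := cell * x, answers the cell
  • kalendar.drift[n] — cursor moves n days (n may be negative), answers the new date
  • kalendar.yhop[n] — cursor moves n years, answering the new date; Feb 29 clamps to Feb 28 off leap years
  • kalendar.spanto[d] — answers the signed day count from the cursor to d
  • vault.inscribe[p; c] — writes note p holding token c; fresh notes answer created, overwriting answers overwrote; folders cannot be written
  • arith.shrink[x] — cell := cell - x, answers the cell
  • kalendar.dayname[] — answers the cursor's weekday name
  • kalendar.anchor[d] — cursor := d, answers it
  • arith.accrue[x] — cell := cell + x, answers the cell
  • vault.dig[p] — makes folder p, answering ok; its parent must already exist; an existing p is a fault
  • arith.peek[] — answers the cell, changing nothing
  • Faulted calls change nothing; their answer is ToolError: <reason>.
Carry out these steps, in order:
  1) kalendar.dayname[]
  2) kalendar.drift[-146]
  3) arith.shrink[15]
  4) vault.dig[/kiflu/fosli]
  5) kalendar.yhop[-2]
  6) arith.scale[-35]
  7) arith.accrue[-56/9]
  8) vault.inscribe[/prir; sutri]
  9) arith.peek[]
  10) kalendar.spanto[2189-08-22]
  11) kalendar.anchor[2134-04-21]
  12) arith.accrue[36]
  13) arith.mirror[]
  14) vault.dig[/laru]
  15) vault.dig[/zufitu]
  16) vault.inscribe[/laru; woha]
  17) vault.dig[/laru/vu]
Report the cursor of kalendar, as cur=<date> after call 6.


CALL kalendar.dayname[]
RET  Monday
CALL kalendar.drift[-146]
RET  2192-03-06
CALL arith.shrink[15]
RET  -15
CALL vault.dig[/kiflu/fosli]
RET  ToolError: no parent
CALL kalendar.yhop[-2]
RET  2190-03-06
CALL arith.scale[-35]
RET  525
CALL arith.accrue[-56/9]
RET  4669/9
CALL vault.inscribe[/prir; sutri]
RET  created
CALL arith.peek[]
RET  4669/9
CALL kalendar.spanto[2189-08-22]
RET  -196
CALL kalendar.anchor[2134-04-21]
RET  2134-04-21
CALL arith.accrue[36]
RET  4993/9
CALL arith.mirror[]
RET  -4993/9
CALL vault.dig[/laru]
RET  ok
CALL vault.dig[/zufitu]
RET  ok
CALL vault.inscribe[/laru; woha]
RET  ToolError: is a directory
CALL vault.dig[/laru/vu]
RET  ok

Answer: cur=2190-03-06


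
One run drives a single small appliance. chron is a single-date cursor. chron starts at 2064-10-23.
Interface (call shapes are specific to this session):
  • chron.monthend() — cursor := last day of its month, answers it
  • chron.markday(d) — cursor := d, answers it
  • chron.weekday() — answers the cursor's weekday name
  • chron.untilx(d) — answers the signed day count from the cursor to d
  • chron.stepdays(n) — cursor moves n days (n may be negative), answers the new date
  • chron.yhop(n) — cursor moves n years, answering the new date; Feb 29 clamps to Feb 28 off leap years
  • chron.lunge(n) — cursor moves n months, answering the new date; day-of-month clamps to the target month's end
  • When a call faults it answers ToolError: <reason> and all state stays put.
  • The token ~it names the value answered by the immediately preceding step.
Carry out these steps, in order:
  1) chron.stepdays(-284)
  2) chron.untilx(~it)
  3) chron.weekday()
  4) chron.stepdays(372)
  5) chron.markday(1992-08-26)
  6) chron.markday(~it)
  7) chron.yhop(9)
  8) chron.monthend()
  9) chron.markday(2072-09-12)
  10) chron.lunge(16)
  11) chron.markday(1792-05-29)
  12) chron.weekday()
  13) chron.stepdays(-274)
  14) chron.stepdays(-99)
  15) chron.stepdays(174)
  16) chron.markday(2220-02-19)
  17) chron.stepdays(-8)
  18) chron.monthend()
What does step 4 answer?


>>> stepdays n=-284
[out] 2064-01-13
>>> untilx d=~it
[out] 0
>>> weekday
[out] Sunday
>>> stepdays n=372
[out] 2065-01-19
>>> markday d=1992-08-26
[out] 1992-08-26
>>> markday d=~it
[out] 1992-08-26
>>> yhop n=9
[out] 2001-08-26
>>> monthend
[out] 2001-08-31
>>> markday d=2072-09-12
[out] 2072-09-12
>>> lunge n=16
[out] 2074-01-12
>>> markday d=1792-05-29
[out] 1792-05-29
>>> weekday
[out] Tuesday
>>> stepdays n=-274
[out] 1791-08-29
>>> stepdays n=-99
[out] 1791-05-22
>>> stepdays n=174
[out] 1791-11-12
>>> markday d=2220-02-19
[out] 2220-02-19
>>> stepdays n=-8
[out] 2220-02-11
>>> monthend
[out] 2220-02-29

Answer: 2065-01-19


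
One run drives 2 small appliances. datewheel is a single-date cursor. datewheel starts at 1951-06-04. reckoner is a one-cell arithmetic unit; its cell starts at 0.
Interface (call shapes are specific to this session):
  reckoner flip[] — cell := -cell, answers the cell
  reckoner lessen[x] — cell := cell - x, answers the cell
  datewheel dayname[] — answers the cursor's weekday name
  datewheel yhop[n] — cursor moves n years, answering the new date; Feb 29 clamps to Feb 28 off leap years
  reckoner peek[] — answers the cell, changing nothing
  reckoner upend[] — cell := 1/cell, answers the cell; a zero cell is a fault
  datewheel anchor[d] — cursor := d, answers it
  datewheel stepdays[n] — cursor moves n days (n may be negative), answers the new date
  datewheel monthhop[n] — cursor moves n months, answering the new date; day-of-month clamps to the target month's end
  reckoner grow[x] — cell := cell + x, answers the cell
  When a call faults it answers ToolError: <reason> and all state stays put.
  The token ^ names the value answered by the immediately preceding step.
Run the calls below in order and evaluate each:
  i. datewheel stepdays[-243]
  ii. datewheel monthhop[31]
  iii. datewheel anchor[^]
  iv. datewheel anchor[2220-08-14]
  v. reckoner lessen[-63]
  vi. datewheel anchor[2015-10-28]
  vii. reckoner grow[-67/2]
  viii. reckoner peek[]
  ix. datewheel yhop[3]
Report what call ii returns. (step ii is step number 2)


Answer: 1953-05-04

Derivation:
> datewheel stepdays n→-243
  1950-10-04
> datewheel monthhop n→31
  1953-05-04
> datewheel anchor d→^
  1953-05-04
> datewheel anchor d→2220-08-14
  2220-08-14
> reckoner lessen x→-63
  63
> datewheel anchor d→2015-10-28
  2015-10-28
> reckoner grow x→-67/2
  59/2
> reckoner peek
  59/2
> datewheel yhop n→3
  2018-10-28


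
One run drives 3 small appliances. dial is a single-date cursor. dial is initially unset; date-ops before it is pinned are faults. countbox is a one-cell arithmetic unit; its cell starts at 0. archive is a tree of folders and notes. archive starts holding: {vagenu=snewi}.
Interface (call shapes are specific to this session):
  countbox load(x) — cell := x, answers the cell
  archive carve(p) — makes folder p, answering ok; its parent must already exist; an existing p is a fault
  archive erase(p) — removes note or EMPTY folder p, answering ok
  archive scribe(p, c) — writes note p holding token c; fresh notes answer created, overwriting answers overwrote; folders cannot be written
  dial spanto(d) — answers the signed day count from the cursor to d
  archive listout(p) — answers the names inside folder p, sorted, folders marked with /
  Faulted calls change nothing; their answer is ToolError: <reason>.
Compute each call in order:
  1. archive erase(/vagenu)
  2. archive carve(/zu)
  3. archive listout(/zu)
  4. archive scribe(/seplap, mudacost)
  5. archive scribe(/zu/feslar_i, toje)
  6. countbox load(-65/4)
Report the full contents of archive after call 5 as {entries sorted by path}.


$ archive erase p→/vagenu
[out] ok
$ archive carve p→/zu
[out] ok
$ archive listout p→/zu
[out] []
$ archive scribe p→/seplap c→mudacost
[out] created
$ archive scribe p→/zu/feslar_i c→toje
[out] created
$ countbox load x→-65/4
[out] -65/4

Answer: {seplap=mudacost, zu/, zu/feslar_i=toje}


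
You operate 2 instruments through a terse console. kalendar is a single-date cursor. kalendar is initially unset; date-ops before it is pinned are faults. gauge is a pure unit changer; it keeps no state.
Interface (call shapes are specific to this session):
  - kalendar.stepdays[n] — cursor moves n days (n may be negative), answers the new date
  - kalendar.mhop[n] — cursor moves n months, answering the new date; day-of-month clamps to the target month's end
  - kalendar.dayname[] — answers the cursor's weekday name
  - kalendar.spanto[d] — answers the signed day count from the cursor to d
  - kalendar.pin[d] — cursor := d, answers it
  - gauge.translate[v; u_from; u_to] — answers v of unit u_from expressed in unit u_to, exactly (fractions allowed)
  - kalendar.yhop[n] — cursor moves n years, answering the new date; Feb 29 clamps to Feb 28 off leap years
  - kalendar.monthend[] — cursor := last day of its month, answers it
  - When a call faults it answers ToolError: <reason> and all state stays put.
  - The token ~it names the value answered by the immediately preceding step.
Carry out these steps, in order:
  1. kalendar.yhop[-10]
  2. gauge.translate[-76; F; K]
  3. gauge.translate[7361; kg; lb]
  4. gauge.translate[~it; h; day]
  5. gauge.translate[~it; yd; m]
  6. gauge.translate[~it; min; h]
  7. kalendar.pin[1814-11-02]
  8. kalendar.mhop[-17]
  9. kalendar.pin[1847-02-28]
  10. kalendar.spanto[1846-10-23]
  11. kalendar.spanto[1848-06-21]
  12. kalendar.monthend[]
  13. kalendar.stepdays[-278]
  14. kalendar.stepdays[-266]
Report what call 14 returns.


Step: kalendar.yhop[n='-10']
Result: ToolError: no date set
Step: gauge.translate[v='-76'; u_from='F'; u_to='K']
Result: 4263/20
Step: gauge.translate[v='7361'; u_from='kg'; u_to='lb']
Result: 736100000000/45359237
Step: gauge.translate[v='~it'; u_from='h'; u_to='day']
Result: 92012500000/136077711
Step: gauge.translate[v='~it'; u_from='yd'; u_to='m']
Result: 28045410000/45359237
Step: gauge.translate[v='~it'; u_from='min'; u_to='h']
Result: 467423500/45359237
Step: kalendar.pin[d='1814-11-02']
Result: 1814-11-02
Step: kalendar.mhop[n='-17']
Result: 1813-06-02
Step: kalendar.pin[d='1847-02-28']
Result: 1847-02-28
Step: kalendar.spanto[d='1846-10-23']
Result: -128
Step: kalendar.spanto[d='1848-06-21']
Result: 479
Step: kalendar.monthend[]
Result: 1847-02-28
Step: kalendar.stepdays[n='-278']
Result: 1846-05-26
Step: kalendar.stepdays[n='-266']
Result: 1845-09-02

Answer: 1845-09-02


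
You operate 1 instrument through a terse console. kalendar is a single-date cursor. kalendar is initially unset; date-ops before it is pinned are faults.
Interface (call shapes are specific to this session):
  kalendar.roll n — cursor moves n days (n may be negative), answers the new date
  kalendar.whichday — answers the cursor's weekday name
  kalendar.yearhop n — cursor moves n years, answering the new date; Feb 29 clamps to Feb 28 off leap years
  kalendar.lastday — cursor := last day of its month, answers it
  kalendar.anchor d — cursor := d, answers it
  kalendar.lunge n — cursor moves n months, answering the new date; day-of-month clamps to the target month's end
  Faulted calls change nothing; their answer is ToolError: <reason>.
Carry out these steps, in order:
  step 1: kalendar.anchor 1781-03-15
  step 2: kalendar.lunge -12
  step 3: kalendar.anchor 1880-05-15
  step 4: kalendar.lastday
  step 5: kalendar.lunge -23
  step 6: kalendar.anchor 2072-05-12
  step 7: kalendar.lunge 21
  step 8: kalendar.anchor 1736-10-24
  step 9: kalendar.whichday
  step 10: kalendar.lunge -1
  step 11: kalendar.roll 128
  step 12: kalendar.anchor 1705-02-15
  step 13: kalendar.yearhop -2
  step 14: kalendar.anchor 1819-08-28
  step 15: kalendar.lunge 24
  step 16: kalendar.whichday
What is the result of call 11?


Answer: 1737-01-30

Derivation:
! 1. kalendar.anchor(d=1781-03-15) => 1781-03-15
! 2. kalendar.lunge(n=-12) => 1780-03-15
! 3. kalendar.anchor(d=1880-05-15) => 1880-05-15
! 4. kalendar.lastday() => 1880-05-31
! 5. kalendar.lunge(n=-23) => 1878-06-30
! 6. kalendar.anchor(d=2072-05-12) => 2072-05-12
! 7. kalendar.lunge(n=21) => 2074-02-12
! 8. kalendar.anchor(d=1736-10-24) => 1736-10-24
! 9. kalendar.whichday() => Wednesday
! 10. kalendar.lunge(n=-1) => 1736-09-24
! 11. kalendar.roll(n=128) => 1737-01-30
! 12. kalendar.anchor(d=1705-02-15) => 1705-02-15
! 13. kalendar.yearhop(n=-2) => 1703-02-15
! 14. kalendar.anchor(d=1819-08-28) => 1819-08-28
! 15. kalendar.lunge(n=24) => 1821-08-28
! 16. kalendar.whichday() => Tuesday


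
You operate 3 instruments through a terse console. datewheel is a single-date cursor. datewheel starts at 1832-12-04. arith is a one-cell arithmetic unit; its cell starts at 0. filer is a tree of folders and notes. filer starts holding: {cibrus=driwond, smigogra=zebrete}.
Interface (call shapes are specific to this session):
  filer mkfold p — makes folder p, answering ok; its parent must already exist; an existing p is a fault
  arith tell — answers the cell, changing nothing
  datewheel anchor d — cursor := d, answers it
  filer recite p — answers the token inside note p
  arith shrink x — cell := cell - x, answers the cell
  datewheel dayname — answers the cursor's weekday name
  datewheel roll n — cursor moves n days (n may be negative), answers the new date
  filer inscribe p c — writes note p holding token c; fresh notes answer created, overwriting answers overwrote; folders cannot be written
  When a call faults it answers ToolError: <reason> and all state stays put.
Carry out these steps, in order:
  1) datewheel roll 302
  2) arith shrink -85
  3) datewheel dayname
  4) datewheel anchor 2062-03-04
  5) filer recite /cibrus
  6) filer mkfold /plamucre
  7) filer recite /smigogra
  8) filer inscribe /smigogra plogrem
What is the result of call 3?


# datewheel roll(n→302) : 1833-10-02
# arith shrink(x→-85) : 85
# datewheel dayname() : Wednesday
# datewheel anchor(d→2062-03-04) : 2062-03-04
# filer recite(p→/cibrus) : driwond
# filer mkfold(p→/plamucre) : ok
# filer recite(p→/smigogra) : zebrete
# filer inscribe(p→/smigogra, c→plogrem) : overwrote

Answer: Wednesday


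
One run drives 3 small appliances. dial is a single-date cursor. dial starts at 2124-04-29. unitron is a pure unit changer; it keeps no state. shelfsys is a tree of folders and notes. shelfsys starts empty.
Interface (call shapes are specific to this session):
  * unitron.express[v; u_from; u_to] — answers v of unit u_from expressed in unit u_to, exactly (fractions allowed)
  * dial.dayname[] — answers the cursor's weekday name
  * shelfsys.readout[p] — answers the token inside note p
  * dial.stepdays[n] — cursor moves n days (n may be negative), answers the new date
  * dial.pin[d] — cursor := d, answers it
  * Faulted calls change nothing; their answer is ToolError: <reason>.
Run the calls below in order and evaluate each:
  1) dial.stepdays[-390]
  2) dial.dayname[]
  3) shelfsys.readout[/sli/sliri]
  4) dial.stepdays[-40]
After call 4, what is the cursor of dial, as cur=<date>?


;; 1. stepdays(-390) : 2123-04-05
;; 2. dayname() : Monday
;; 3. readout(/sli/sliri) : ToolError: not found
;; 4. stepdays(-40) : 2123-02-24

Answer: cur=2123-02-24


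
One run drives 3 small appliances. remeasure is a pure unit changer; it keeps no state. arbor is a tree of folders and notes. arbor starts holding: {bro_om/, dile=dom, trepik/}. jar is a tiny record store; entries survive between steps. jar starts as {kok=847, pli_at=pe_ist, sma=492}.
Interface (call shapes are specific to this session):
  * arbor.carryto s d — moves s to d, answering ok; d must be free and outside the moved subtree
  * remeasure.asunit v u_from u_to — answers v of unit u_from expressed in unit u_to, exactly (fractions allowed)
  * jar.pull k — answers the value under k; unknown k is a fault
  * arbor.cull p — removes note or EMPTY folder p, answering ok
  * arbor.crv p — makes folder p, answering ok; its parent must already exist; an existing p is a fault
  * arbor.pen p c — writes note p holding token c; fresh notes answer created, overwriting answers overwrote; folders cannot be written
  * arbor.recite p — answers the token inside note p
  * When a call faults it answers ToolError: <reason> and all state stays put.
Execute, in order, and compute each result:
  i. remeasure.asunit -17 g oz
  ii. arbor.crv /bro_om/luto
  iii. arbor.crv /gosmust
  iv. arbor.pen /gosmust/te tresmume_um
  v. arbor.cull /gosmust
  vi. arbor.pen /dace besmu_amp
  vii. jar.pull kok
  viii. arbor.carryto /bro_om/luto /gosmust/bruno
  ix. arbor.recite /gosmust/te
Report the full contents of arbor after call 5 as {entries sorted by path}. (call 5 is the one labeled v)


Act: remeasure.asunit[v='-17'; u_from='g'; u_to='oz']
Obs: -27200000/45359237
Act: arbor.crv[p='/bro_om/luto']
Obs: ok
Act: arbor.crv[p='/gosmust']
Obs: ok
Act: arbor.pen[p='/gosmust/te'; c='tresmume_um']
Obs: created
Act: arbor.cull[p='/gosmust']
Obs: ToolError: not empty
Act: arbor.pen[p='/dace'; c='besmu_amp']
Obs: created
Act: jar.pull[k='kok']
Obs: 847
Act: arbor.carryto[s='/bro_om/luto'; d='/gosmust/bruno']
Obs: ok
Act: arbor.recite[p='/gosmust/te']
Obs: tresmume_um

Answer: {bro_om/, bro_om/luto/, dile=dom, gosmust/, gosmust/te=tresmume_um, trepik/}


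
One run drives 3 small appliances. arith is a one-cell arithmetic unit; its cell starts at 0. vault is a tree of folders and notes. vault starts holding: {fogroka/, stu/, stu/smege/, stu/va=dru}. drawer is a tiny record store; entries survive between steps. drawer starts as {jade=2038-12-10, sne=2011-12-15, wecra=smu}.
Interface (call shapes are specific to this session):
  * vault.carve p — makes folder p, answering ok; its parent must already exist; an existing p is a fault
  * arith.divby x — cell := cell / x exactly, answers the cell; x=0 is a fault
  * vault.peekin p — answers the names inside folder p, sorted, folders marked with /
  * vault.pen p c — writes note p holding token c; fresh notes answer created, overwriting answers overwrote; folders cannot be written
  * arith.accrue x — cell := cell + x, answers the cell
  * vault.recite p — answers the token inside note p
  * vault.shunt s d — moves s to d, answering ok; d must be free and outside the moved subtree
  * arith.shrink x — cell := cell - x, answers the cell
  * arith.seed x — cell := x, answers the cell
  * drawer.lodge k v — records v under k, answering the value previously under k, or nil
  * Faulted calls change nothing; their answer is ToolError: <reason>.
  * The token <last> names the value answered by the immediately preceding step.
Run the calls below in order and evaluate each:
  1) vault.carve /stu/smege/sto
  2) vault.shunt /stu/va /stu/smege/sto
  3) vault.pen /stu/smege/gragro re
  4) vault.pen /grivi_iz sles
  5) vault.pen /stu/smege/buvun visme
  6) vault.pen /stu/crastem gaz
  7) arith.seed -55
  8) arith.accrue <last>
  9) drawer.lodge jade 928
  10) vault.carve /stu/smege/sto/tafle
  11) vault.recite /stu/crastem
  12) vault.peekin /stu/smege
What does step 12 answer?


Answer: [buvun, gragro, sto/]

Derivation:
~$ vault.carve p=/stu/smege/sto
:: ok
~$ vault.shunt s=/stu/va d=/stu/smege/sto
:: ToolError: exists
~$ vault.pen p=/stu/smege/gragro c=re
:: created
~$ vault.pen p=/grivi_iz c=sles
:: created
~$ vault.pen p=/stu/smege/buvun c=visme
:: created
~$ vault.pen p=/stu/crastem c=gaz
:: created
~$ arith.seed x=-55
:: -55
~$ arith.accrue x=<last>
:: -110
~$ drawer.lodge k=jade v=928
:: 2038-12-10
~$ vault.carve p=/stu/smege/sto/tafle
:: ok
~$ vault.recite p=/stu/crastem
:: gaz
~$ vault.peekin p=/stu/smege
:: [buvun, gragro, sto/]


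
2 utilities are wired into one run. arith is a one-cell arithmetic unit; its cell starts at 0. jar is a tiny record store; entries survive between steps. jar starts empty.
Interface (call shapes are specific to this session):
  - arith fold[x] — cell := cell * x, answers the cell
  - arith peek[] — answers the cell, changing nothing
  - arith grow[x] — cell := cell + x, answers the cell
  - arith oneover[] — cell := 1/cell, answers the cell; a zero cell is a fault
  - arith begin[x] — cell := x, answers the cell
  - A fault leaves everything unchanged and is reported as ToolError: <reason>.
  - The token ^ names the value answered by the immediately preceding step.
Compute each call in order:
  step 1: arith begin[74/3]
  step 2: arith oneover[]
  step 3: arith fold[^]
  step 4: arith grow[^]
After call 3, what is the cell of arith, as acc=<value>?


Answer: acc=9/5476

Derivation:
-- 1. arith begin(x→74/3) == 74/3
-- 2. arith oneover() == 3/74
-- 3. arith fold(x→^) == 9/5476
-- 4. arith grow(x→^) == 9/2738


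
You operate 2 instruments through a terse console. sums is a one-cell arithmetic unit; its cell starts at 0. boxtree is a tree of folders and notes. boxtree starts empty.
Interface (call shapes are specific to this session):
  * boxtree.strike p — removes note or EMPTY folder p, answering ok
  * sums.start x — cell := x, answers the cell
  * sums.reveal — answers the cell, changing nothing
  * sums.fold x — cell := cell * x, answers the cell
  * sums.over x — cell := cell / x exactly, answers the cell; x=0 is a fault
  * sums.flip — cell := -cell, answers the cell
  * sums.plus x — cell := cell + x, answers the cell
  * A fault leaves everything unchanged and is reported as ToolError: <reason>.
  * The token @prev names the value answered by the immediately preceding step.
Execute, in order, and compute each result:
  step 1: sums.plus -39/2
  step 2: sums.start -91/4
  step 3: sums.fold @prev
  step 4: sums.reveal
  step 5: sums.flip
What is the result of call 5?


I call sums.plus using x=-39/2, and observe -39/2.
I invoke sums.start using x=-91/4, yielding -91/4.
I try sums.fold using x=@prev, — result: 8281/16.
I run sums.reveal, and see 8281/16.
Calling sums.flip(), and get -8281/16.

Answer: -8281/16


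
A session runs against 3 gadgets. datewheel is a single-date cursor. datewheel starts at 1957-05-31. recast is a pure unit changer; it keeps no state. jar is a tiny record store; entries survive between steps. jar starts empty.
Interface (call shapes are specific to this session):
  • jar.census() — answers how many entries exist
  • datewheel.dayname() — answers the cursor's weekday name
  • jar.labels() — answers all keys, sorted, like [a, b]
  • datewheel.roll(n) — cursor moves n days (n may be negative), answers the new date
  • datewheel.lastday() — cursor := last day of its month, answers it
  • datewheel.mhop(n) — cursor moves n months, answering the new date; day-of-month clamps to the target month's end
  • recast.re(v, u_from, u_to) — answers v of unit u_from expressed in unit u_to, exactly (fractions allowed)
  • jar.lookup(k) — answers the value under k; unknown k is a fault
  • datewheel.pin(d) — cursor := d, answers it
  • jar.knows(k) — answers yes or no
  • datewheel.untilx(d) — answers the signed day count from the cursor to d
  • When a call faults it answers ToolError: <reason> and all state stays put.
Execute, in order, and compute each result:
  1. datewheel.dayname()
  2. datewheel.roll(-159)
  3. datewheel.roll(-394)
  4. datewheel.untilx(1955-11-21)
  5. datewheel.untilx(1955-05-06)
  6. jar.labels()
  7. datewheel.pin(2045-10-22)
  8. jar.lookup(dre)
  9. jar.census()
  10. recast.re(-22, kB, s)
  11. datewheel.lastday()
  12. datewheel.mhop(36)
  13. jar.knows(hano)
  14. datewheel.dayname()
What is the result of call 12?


Answer: 2048-10-31

Derivation:
-- 1. datewheel.dayname() == Friday
-- 2. datewheel.roll(n: -159) == 1956-12-23
-- 3. datewheel.roll(n: -394) == 1955-11-25
-- 4. datewheel.untilx(d: 1955-11-21) == -4
-- 5. datewheel.untilx(d: 1955-05-06) == -203
-- 6. jar.labels() == []
-- 7. datewheel.pin(d: 2045-10-22) == 2045-10-22
-- 8. jar.lookup(k: dre) == ToolError: no such key dre
-- 9. jar.census() == 0
-- 10. recast.re(v: -22, u_from: kB, u_to: s) == ToolError: incompatible units
-- 11. datewheel.lastday() == 2045-10-31
-- 12. datewheel.mhop(n: 36) == 2048-10-31
-- 13. jar.knows(k: hano) == no
-- 14. datewheel.dayname() == Saturday


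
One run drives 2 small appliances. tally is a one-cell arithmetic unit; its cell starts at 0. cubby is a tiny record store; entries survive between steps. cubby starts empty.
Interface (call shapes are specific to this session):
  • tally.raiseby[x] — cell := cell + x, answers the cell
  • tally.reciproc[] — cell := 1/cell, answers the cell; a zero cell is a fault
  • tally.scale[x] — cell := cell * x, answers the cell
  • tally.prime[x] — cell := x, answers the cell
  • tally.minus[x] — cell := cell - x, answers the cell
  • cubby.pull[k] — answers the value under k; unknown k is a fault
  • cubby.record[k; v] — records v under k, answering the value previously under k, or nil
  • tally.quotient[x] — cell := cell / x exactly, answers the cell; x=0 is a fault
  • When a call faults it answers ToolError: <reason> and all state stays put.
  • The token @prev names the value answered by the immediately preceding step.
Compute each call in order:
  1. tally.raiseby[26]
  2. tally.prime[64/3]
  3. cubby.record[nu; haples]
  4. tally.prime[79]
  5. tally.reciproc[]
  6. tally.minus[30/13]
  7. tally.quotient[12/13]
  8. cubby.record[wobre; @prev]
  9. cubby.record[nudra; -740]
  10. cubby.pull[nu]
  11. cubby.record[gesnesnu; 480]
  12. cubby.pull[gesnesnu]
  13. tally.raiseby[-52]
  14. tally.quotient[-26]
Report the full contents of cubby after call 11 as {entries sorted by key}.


! tally.raiseby(x: 26) ~> 26
! tally.prime(x: 64/3) ~> 64/3
! cubby.record(k: nu, v: haples) ~> nil
! tally.prime(x: 79) ~> 79
! tally.reciproc() ~> 1/79
! tally.minus(x: 30/13) ~> -2357/1027
! tally.quotient(x: 12/13) ~> -2357/948
! cubby.record(k: wobre, v: @prev) ~> nil
! cubby.record(k: nudra, v: -740) ~> nil
! cubby.pull(k: nu) ~> haples
! cubby.record(k: gesnesnu, v: 480) ~> nil
! cubby.pull(k: gesnesnu) ~> 480
! tally.raiseby(x: -52) ~> -51653/948
! tally.quotient(x: -26) ~> 51653/24648

Answer: {gesnesnu=480, nu=haples, nudra=-740, wobre=-2357/948}


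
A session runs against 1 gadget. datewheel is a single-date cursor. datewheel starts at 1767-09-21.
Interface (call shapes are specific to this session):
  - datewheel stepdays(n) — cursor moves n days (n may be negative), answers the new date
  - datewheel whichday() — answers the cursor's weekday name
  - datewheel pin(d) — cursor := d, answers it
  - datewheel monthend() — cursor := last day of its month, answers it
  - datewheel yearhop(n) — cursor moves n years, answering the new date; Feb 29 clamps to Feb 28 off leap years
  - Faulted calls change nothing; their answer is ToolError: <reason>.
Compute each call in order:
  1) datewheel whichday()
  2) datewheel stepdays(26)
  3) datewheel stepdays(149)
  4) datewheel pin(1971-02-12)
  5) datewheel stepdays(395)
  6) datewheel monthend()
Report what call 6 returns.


I try datewheel whichday, and observe Monday.
I invoke datewheel stepdays on n: 26, which returns 1767-10-17.
Next I call datewheel stepdays on n: 149, which returns 1768-03-14.
Next I call datewheel pin on d: 1971-02-12, giving 1971-02-12.
I call datewheel stepdays on n: 395, giving 1972-03-13.
I use datewheel monthend, → 1972-03-31.

Answer: 1972-03-31


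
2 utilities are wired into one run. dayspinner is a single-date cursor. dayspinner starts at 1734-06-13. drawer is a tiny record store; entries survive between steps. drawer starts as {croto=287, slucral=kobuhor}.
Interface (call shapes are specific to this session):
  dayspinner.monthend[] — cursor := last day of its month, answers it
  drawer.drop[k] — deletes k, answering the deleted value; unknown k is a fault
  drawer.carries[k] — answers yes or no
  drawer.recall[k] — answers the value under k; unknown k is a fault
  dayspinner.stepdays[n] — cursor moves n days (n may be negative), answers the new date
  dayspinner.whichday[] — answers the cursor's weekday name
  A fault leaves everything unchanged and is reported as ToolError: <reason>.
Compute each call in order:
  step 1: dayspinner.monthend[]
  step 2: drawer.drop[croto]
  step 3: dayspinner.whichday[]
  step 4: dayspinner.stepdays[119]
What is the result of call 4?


% 1. monthend() ~> 1734-06-30
% 2. drop(k: croto) ~> 287
% 3. whichday() ~> Wednesday
% 4. stepdays(n: 119) ~> 1734-10-27

Answer: 1734-10-27


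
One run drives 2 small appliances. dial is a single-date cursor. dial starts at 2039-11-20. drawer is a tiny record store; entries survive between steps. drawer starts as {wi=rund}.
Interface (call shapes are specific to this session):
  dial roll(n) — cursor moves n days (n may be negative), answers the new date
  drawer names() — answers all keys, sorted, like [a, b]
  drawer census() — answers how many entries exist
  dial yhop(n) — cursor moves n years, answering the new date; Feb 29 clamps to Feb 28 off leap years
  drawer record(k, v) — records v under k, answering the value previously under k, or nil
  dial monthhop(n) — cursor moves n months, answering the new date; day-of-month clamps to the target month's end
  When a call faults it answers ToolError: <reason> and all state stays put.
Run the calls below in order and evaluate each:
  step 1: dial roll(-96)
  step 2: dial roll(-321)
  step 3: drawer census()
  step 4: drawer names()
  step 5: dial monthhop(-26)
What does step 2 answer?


Answer: 2038-09-29

Derivation:
CALL dial roll[n=-96]
RET  2039-08-16
CALL dial roll[n=-321]
RET  2038-09-29
CALL drawer census[]
RET  1
CALL drawer names[]
RET  [wi]
CALL dial monthhop[n=-26]
RET  2036-07-29


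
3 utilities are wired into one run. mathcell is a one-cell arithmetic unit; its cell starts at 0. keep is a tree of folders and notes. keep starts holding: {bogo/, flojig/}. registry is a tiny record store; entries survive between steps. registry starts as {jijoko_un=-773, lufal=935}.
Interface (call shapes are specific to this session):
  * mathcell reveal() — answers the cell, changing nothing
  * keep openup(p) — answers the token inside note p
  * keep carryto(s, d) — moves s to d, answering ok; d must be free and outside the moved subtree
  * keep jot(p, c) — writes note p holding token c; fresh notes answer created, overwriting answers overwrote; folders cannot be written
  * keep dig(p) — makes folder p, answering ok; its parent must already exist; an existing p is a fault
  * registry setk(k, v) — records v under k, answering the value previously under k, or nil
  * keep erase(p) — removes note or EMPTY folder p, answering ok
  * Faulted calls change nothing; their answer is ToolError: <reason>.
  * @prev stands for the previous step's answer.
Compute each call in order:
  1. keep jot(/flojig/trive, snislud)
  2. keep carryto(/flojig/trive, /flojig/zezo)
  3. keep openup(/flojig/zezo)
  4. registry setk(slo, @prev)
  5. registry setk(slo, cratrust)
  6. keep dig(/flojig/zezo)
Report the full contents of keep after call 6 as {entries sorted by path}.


% 1. keep jot(/flojig/trive, snislud) => created
% 2. keep carryto(/flojig/trive, /flojig/zezo) => ok
% 3. keep openup(/flojig/zezo) => snislud
% 4. registry setk(slo, @prev) => nil
% 5. registry setk(slo, cratrust) => snislud
% 6. keep dig(/flojig/zezo) => ToolError: exists

Answer: {bogo/, flojig/, flojig/zezo=snislud}


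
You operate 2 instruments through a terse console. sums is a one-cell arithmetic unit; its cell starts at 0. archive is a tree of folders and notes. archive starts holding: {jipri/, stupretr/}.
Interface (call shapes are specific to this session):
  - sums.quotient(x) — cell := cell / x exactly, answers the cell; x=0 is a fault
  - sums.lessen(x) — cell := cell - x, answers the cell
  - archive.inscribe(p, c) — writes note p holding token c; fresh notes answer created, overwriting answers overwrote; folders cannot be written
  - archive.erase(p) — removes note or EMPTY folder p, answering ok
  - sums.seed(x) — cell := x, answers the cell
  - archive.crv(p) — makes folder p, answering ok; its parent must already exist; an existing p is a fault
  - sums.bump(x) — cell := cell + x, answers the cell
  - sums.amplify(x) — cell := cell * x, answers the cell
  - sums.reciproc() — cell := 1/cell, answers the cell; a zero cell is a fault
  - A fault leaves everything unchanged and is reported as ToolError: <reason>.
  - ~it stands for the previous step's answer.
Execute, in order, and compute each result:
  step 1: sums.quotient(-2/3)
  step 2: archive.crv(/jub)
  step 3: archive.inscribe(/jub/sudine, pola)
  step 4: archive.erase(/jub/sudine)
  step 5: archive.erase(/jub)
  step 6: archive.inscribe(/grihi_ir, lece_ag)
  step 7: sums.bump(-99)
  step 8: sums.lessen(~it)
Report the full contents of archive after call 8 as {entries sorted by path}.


Answer: {grihi_ir=lece_ag, jipri/, stupretr/}

Derivation:
$ sums.quotient x: -2/3
[out] 0
$ archive.crv p: /jub
[out] ok
$ archive.inscribe p: /jub/sudine c: pola
[out] created
$ archive.erase p: /jub/sudine
[out] ok
$ archive.erase p: /jub
[out] ok
$ archive.inscribe p: /grihi_ir c: lece_ag
[out] created
$ sums.bump x: -99
[out] -99
$ sums.lessen x: ~it
[out] 0


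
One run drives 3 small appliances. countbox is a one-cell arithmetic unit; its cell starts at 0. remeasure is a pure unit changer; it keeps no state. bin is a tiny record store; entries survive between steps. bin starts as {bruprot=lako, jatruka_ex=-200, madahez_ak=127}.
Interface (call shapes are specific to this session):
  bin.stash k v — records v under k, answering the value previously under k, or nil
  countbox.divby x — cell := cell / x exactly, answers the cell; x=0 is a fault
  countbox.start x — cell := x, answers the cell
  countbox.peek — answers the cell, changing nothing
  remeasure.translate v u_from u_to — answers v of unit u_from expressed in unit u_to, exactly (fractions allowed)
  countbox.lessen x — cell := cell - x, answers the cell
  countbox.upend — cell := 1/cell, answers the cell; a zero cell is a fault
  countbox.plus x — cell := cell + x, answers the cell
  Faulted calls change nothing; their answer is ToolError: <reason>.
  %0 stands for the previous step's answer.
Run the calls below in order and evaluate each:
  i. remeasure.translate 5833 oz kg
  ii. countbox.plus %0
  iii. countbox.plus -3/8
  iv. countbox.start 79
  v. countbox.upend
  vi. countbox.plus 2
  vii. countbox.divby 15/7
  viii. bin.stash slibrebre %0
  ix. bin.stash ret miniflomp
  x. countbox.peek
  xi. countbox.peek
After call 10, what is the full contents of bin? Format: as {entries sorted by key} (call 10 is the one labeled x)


>> translate(v='5833', u_from='oz', u_to='kg')
<< 264580429421/1600000000
>> plus(x='%0')
<< 264580429421/1600000000
>> plus(x='-3/8')
<< 263980429421/1600000000
>> start(x='79')
<< 79
>> upend()
<< 1/79
>> plus(x='2')
<< 159/79
>> divby(x='15/7')
<< 371/395
>> stash(k='slibrebre', v='%0')
<< nil
>> stash(k='ret', v='miniflomp')
<< nil
>> peek()
<< 371/395
>> peek()
<< 371/395

Answer: {bruprot=lako, jatruka_ex=-200, madahez_ak=127, ret=miniflomp, slibrebre=371/395}


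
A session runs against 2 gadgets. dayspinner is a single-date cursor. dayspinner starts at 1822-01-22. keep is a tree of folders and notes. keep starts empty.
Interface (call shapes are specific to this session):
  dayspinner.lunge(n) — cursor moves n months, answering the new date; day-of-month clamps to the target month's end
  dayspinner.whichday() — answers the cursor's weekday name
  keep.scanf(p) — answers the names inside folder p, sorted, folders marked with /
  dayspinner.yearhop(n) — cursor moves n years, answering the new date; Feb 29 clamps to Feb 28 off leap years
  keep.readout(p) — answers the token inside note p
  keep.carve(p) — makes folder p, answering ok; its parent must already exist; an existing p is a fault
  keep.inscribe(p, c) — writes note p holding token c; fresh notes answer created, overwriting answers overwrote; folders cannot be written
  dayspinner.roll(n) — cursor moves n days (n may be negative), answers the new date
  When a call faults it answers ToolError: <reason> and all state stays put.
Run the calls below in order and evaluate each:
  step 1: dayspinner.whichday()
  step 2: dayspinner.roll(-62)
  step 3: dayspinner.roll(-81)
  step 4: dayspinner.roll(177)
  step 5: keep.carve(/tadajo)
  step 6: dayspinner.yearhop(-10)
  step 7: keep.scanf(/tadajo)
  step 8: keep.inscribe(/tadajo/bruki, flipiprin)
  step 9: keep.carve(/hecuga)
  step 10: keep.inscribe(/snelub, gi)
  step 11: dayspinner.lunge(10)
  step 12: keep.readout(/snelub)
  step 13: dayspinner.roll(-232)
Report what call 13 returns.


Answer: 1812-05-07

Derivation:
-> dayspinner.whichday()
<- Tuesday
-> dayspinner.roll(-62)
<- 1821-11-21
-> dayspinner.roll(-81)
<- 1821-09-01
-> dayspinner.roll(177)
<- 1822-02-25
-> keep.carve(/tadajo)
<- ok
-> dayspinner.yearhop(-10)
<- 1812-02-25
-> keep.scanf(/tadajo)
<- []
-> keep.inscribe(/tadajo/bruki, flipiprin)
<- created
-> keep.carve(/hecuga)
<- ok
-> keep.inscribe(/snelub, gi)
<- created
-> dayspinner.lunge(10)
<- 1812-12-25
-> keep.readout(/snelub)
<- gi
-> dayspinner.roll(-232)
<- 1812-05-07
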